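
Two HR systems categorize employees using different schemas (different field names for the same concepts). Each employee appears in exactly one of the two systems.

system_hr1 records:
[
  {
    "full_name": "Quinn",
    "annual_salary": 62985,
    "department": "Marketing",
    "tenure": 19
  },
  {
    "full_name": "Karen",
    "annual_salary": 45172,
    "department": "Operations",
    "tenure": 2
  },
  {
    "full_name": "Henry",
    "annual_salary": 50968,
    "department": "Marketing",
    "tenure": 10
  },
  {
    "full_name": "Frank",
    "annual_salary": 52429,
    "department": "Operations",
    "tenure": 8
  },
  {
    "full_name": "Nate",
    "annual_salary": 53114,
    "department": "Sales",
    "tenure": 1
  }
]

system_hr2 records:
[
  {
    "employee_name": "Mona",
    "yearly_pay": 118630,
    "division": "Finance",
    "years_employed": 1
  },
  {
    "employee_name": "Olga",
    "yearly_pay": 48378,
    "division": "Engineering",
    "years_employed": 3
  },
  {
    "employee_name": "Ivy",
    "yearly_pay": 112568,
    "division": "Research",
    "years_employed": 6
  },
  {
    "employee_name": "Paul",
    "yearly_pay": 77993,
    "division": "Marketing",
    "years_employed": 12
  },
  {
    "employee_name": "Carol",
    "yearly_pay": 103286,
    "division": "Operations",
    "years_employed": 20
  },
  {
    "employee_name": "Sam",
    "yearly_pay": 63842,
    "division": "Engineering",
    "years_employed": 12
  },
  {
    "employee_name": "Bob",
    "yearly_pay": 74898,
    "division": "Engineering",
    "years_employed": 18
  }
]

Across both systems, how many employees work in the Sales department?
1

Schema mapping: "department" (system_hr1) = "division" (system_hr2) = department

Sales employees in system_hr1: 1
Sales employees in system_hr2: 0

Total in Sales: 1 + 0 = 1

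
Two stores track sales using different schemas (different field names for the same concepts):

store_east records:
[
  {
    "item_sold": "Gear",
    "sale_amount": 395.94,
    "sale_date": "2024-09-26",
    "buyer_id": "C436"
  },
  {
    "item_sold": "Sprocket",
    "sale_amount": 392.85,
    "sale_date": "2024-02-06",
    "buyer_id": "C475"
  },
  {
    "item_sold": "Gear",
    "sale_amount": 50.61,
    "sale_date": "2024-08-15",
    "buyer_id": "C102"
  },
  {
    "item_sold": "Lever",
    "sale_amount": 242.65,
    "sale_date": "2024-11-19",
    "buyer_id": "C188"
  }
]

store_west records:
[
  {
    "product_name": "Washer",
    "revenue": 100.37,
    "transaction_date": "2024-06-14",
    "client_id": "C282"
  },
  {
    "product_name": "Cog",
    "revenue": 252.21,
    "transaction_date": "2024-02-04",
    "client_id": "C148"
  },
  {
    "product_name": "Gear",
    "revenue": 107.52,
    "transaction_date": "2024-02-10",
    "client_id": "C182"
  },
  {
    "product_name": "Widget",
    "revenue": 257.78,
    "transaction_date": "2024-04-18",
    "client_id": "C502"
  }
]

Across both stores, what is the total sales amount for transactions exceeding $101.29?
1648.95

Schema mapping: "sale_amount" (store_east) = "revenue" (store_west) = sale amount

Sum of sales > $101.29 in store_east: 1031.44
Sum of sales > $101.29 in store_west: 617.51

Total: 1031.44 + 617.51 = 1648.95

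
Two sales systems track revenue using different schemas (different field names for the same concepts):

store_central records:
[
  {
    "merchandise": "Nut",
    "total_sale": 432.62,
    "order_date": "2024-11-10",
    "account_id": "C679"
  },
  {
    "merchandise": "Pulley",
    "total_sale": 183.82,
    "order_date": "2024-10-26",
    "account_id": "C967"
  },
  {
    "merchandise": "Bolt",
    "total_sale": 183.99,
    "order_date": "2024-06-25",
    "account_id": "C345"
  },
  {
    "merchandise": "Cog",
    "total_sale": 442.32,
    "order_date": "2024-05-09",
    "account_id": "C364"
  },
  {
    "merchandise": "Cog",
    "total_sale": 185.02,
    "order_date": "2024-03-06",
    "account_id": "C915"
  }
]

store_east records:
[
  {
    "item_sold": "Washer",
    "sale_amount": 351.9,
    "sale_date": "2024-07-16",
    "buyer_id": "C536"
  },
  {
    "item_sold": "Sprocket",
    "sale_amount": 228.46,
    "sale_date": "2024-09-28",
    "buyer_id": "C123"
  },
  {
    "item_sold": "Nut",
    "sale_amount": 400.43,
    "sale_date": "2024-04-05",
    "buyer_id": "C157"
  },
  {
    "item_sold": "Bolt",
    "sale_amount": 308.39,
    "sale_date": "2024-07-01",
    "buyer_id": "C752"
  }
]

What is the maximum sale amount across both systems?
442.32

Reconcile: "total_sale" (store_central) = "sale_amount" (store_east) = sale amount

Maximum in store_central: 442.32
Maximum in store_east: 400.43

Overall maximum: max(442.32, 400.43) = 442.32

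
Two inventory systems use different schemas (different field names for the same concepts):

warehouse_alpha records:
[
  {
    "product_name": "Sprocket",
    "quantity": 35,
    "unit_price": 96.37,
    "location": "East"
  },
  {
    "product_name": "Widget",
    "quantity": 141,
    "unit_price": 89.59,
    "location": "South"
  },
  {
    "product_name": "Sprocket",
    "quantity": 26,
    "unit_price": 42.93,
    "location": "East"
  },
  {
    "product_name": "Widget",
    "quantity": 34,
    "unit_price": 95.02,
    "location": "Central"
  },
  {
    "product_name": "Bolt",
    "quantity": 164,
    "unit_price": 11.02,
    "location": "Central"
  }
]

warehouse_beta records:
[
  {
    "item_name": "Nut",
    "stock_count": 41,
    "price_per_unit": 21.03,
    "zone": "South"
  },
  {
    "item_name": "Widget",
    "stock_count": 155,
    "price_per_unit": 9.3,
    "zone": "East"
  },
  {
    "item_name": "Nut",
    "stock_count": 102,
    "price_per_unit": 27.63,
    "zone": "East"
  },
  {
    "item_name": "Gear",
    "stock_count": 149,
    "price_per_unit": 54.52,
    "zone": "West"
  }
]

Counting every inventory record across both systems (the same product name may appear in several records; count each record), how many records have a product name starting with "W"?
3

Schema mapping: "product_name" (warehouse_alpha) = "item_name" (warehouse_beta) = product name

Records with product name starting with "W" in warehouse_alpha: 2
Records with product name starting with "W" in warehouse_beta: 1

Total: 2 + 1 = 3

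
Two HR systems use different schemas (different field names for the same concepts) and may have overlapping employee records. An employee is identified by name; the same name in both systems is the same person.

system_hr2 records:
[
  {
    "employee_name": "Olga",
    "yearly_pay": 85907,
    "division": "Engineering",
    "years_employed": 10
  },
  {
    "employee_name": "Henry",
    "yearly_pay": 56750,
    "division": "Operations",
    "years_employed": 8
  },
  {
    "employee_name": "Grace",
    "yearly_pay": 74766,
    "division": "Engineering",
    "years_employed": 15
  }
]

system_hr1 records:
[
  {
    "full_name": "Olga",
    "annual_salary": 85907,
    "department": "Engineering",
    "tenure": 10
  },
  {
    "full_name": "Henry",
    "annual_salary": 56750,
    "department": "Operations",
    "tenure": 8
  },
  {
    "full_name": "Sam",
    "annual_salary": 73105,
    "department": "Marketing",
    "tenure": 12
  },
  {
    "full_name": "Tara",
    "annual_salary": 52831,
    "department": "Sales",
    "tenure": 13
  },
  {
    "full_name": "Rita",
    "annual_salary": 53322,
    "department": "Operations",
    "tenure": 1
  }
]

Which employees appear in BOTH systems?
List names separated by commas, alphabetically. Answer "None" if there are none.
Henry, Olga

Schema mapping: "employee_name" (system_hr2) = "full_name" (system_hr1) = employee name

Names in system_hr2: ['Grace', 'Henry', 'Olga']
Names in system_hr1: ['Henry', 'Olga', 'Rita', 'Sam', 'Tara']

Intersection: ['Henry', 'Olga']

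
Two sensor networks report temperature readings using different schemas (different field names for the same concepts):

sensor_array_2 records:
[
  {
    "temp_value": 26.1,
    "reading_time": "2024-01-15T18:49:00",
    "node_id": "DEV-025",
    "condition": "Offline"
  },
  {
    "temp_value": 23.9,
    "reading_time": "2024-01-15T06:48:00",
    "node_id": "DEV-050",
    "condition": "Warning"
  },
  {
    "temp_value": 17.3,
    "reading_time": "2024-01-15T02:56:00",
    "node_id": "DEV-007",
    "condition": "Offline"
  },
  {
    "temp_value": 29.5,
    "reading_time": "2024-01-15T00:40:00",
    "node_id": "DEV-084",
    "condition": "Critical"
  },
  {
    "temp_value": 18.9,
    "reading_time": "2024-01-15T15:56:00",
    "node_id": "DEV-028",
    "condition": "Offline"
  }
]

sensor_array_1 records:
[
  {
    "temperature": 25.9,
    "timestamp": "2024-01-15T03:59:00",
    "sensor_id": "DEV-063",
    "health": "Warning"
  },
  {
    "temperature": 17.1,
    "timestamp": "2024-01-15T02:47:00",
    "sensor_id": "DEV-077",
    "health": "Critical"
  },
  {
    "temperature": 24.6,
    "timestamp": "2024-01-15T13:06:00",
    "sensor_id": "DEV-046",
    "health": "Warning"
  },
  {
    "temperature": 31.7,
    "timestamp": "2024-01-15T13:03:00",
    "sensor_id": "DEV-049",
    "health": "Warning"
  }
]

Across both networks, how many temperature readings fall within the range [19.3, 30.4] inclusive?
5

Schema mapping: "temp_value" (sensor_array_2) = "temperature" (sensor_array_1) = temperature

Readings in [19.3, 30.4] from sensor_array_2: 3
Readings in [19.3, 30.4] from sensor_array_1: 2

Total count: 3 + 2 = 5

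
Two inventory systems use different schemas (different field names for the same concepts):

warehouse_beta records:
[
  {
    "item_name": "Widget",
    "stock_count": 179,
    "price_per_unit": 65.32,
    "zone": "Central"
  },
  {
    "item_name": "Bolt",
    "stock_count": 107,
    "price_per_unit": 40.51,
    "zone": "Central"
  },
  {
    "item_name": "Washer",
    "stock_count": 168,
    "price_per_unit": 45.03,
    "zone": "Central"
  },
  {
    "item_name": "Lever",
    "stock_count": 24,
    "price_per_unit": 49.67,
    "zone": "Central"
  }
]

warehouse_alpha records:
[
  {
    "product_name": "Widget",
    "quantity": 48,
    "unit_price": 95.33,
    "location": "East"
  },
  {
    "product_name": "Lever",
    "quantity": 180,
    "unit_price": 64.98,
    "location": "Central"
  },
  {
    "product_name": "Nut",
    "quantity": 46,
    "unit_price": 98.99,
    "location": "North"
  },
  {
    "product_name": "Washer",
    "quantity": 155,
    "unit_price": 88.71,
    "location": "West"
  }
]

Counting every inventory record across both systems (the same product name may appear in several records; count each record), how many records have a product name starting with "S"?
0

Schema mapping: "item_name" (warehouse_beta) = "product_name" (warehouse_alpha) = product name

Records with product name starting with "S" in warehouse_beta: 0
Records with product name starting with "S" in warehouse_alpha: 0

Total: 0 + 0 = 0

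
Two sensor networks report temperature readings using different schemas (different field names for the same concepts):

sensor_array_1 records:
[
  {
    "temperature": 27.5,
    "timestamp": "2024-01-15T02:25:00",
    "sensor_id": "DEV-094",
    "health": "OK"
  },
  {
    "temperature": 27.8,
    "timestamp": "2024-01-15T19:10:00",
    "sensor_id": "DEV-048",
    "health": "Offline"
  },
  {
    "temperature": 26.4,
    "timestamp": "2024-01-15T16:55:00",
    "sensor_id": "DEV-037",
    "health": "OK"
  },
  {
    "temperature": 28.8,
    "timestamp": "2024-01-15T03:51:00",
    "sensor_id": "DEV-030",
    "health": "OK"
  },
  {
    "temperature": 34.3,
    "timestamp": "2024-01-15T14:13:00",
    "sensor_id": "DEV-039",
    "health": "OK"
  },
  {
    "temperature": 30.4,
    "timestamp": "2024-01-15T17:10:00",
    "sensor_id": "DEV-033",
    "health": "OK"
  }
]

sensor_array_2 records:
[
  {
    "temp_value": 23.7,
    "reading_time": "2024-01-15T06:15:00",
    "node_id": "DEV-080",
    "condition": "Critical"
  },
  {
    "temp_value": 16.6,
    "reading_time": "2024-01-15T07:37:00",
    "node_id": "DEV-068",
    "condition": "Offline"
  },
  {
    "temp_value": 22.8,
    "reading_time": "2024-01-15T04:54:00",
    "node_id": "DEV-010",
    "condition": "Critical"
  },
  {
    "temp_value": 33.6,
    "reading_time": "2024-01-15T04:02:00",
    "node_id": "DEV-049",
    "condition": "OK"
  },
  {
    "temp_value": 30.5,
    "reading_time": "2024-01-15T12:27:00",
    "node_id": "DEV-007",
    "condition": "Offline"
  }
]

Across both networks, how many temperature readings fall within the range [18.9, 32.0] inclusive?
8

Schema mapping: "temperature" (sensor_array_1) = "temp_value" (sensor_array_2) = temperature

Readings in [18.9, 32.0] from sensor_array_1: 5
Readings in [18.9, 32.0] from sensor_array_2: 3

Total count: 5 + 3 = 8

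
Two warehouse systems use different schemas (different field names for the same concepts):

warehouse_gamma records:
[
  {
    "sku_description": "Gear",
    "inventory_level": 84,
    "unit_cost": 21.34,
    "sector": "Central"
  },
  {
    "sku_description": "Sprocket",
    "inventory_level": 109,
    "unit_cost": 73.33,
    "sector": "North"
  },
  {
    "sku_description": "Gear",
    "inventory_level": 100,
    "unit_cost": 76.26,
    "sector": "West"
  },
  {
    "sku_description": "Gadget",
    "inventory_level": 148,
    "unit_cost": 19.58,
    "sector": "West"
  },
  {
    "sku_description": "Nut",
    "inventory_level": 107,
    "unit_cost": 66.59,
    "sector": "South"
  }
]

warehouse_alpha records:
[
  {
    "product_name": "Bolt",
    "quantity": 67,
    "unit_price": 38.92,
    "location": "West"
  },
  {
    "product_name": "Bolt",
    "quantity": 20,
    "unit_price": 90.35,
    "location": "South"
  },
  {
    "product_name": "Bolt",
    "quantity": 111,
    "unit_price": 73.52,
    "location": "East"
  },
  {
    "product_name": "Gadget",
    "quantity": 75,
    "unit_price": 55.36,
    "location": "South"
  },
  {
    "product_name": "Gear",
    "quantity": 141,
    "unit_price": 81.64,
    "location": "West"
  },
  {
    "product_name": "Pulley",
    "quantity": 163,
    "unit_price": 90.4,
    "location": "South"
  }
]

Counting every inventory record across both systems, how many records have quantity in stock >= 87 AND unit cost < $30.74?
1

Schema mappings:
- "inventory_level" (warehouse_gamma) = "quantity" (warehouse_alpha) = quantity
- "unit_cost" (warehouse_gamma) = "unit_price" (warehouse_alpha) = unit cost

Records meeting both conditions in warehouse_gamma: 1
Records meeting both conditions in warehouse_alpha: 0

Total: 1 + 0 = 1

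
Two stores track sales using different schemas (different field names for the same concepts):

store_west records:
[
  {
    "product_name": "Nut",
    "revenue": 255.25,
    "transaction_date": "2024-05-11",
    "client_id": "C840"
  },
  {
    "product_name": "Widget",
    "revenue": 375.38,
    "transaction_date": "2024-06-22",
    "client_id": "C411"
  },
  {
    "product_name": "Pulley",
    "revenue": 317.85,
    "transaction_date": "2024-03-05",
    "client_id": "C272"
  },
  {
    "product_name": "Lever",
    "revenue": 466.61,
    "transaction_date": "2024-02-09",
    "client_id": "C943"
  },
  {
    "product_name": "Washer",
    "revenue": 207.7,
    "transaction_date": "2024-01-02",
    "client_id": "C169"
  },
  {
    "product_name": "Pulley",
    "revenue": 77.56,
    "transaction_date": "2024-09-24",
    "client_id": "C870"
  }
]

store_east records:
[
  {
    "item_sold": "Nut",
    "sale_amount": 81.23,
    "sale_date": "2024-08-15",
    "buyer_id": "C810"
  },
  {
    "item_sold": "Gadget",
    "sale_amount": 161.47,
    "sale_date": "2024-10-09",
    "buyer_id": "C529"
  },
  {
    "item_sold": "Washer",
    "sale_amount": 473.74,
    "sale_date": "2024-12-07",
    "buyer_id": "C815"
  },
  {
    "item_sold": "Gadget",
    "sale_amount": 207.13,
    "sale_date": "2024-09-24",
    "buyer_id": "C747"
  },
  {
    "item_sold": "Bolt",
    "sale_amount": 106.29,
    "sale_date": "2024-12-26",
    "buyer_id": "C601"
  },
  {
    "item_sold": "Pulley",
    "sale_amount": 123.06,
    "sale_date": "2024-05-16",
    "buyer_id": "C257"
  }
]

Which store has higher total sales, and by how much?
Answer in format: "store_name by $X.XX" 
store_west by $547.43

Schema mapping: "revenue" (store_west) = "sale_amount" (store_east) = sale amount

Total for store_west: 1700.35
Total for store_east: 1152.92

Difference: |1700.35 - 1152.92| = 547.43
store_west has higher sales by $547.43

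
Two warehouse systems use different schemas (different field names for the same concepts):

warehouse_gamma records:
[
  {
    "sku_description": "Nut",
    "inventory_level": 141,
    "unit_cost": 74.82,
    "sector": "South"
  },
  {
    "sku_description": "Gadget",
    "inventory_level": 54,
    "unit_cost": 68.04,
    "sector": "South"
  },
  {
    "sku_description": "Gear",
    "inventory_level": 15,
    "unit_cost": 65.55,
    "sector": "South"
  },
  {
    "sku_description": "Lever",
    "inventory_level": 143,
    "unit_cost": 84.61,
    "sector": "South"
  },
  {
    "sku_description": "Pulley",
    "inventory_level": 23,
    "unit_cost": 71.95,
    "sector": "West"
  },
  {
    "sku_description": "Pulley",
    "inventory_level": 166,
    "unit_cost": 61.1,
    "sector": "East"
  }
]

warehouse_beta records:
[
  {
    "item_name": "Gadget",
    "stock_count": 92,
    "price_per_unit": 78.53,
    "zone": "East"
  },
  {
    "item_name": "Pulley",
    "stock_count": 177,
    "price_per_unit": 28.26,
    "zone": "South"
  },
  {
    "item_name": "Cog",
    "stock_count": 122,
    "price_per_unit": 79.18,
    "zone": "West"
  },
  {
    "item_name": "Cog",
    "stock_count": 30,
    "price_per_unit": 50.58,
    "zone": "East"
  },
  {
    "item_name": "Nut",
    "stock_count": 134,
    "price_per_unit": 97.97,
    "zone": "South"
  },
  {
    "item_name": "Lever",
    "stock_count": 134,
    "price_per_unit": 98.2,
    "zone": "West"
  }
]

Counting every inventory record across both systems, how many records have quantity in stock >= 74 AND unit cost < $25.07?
0

Schema mappings:
- "inventory_level" (warehouse_gamma) = "stock_count" (warehouse_beta) = quantity
- "unit_cost" (warehouse_gamma) = "price_per_unit" (warehouse_beta) = unit cost

Records meeting both conditions in warehouse_gamma: 0
Records meeting both conditions in warehouse_beta: 0

Total: 0 + 0 = 0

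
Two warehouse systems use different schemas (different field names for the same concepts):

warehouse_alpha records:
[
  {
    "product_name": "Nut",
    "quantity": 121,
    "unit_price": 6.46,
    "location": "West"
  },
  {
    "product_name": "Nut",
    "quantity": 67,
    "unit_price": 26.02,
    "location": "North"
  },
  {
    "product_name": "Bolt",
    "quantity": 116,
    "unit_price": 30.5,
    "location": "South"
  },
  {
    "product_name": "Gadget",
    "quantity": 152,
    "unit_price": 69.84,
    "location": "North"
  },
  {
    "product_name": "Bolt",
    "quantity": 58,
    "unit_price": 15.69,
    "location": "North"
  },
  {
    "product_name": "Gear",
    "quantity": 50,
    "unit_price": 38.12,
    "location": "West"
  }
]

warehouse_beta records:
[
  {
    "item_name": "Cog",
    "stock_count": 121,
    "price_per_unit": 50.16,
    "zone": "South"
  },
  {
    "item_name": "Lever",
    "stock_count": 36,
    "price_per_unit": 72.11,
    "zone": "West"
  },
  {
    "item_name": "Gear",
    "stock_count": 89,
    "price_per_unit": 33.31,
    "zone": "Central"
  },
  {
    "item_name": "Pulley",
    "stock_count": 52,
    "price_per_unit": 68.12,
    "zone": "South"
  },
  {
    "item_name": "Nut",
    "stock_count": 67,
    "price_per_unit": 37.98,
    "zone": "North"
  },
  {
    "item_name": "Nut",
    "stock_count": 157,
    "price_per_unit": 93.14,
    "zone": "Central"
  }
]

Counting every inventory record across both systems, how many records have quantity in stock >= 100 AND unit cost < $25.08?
1

Schema mappings:
- "quantity" (warehouse_alpha) = "stock_count" (warehouse_beta) = quantity
- "unit_price" (warehouse_alpha) = "price_per_unit" (warehouse_beta) = unit cost

Records meeting both conditions in warehouse_alpha: 1
Records meeting both conditions in warehouse_beta: 0

Total: 1 + 0 = 1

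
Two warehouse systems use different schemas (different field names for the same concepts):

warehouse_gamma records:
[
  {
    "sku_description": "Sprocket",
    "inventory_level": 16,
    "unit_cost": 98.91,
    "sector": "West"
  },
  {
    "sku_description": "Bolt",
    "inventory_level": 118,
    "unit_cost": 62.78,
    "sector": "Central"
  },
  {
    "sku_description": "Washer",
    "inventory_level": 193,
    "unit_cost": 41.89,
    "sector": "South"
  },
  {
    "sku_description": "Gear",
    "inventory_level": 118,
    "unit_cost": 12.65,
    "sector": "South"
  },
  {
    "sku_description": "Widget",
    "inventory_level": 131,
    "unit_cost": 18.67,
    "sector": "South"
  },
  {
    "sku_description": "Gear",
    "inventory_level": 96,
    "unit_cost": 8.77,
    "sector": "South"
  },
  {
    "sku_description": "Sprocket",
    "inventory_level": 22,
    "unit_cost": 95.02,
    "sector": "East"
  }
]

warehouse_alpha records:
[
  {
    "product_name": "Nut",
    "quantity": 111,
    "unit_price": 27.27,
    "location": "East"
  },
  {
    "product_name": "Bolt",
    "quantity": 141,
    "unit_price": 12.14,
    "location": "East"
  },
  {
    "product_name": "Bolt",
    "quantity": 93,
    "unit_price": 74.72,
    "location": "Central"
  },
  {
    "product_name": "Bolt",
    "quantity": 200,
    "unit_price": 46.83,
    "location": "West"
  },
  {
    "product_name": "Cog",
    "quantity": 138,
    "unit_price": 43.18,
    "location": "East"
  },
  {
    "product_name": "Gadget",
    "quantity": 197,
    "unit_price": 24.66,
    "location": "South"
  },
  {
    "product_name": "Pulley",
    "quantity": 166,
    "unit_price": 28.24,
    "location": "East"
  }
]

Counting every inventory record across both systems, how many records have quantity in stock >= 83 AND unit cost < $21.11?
4

Schema mappings:
- "inventory_level" (warehouse_gamma) = "quantity" (warehouse_alpha) = quantity
- "unit_cost" (warehouse_gamma) = "unit_price" (warehouse_alpha) = unit cost

Records meeting both conditions in warehouse_gamma: 3
Records meeting both conditions in warehouse_alpha: 1

Total: 3 + 1 = 4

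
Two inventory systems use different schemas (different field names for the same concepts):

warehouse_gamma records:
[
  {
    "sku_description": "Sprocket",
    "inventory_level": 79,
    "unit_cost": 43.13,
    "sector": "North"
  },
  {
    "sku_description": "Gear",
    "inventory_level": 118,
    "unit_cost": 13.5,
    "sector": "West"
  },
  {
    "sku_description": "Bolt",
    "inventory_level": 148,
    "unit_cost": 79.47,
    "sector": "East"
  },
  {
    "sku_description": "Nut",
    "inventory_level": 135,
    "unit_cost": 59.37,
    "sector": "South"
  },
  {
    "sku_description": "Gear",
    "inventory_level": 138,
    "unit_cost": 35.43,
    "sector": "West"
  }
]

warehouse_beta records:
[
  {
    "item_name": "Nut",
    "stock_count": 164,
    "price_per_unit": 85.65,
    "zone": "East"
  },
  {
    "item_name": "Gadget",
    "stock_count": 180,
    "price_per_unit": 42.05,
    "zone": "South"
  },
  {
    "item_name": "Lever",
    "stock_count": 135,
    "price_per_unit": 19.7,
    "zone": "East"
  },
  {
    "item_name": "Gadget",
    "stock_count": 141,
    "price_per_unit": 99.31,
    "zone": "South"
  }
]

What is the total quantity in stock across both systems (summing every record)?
1238

To reconcile these schemas, identify the field holding the quantity in stock in each system:
1. In warehouse_gamma it is "inventory_level"
2. In warehouse_beta it is "stock_count"

From warehouse_gamma: 79 + 118 + 148 + 135 + 138 = 618
From warehouse_beta: 164 + 180 + 135 + 141 = 620

Total: 618 + 620 = 1238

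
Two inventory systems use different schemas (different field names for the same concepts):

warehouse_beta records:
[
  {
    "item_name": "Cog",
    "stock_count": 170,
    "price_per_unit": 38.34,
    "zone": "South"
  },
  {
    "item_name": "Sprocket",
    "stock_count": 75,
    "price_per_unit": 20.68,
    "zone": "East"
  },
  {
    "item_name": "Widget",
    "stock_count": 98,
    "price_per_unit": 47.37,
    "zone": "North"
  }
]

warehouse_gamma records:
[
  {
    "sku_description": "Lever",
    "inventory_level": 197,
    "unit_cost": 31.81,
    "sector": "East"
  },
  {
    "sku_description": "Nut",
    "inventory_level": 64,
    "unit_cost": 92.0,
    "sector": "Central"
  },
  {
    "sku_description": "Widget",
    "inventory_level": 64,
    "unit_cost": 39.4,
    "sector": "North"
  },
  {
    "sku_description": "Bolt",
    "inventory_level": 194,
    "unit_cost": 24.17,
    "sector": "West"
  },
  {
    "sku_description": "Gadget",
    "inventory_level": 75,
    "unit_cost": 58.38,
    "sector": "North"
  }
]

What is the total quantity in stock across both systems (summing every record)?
937

To reconcile these schemas, identify the field holding the quantity in stock in each system:
1. In warehouse_beta it is "stock_count"
2. In warehouse_gamma it is "inventory_level"

From warehouse_beta: 170 + 75 + 98 = 343
From warehouse_gamma: 197 + 64 + 64 + 194 + 75 = 594

Total: 343 + 594 = 937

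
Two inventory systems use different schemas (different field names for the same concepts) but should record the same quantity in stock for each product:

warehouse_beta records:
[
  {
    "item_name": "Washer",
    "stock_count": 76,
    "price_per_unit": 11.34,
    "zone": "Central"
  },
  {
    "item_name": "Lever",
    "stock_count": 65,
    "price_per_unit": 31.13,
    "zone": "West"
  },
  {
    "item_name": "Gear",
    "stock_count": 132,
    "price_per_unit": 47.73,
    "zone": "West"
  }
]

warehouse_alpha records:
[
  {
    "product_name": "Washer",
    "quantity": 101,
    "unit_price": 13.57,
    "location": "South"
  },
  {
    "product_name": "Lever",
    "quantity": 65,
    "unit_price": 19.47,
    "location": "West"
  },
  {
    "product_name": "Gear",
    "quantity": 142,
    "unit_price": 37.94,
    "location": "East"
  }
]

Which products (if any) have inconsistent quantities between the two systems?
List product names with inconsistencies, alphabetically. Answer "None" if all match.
Gear, Washer

Schema mappings:
- "item_name" (warehouse_beta) = "product_name" (warehouse_alpha) = product name
- "stock_count" (warehouse_beta) = "quantity" (warehouse_alpha) = quantity

Comparison:
  Washer: 76 vs 101 - MISMATCH
  Lever: 65 vs 65 - MATCH
  Gear: 132 vs 142 - MISMATCH

Products with inconsistencies: Gear, Washer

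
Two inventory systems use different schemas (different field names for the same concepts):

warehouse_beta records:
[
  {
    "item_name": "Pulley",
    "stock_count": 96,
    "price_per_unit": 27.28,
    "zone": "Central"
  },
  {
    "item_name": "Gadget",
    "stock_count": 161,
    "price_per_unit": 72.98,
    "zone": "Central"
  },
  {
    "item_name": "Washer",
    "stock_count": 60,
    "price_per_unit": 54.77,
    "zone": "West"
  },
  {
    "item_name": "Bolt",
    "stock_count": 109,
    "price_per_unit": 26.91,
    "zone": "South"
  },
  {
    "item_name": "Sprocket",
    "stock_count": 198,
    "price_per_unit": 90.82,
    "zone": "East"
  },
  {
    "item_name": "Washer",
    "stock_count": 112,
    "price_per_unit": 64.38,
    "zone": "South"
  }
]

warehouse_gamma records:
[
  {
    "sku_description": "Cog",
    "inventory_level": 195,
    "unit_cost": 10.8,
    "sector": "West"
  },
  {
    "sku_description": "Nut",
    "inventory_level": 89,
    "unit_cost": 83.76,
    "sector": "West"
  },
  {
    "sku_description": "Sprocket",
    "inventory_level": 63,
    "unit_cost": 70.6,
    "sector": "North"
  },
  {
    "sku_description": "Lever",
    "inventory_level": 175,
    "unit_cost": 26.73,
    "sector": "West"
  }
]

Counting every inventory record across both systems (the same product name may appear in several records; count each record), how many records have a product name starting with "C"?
1

Schema mapping: "item_name" (warehouse_beta) = "sku_description" (warehouse_gamma) = product name

Records with product name starting with "C" in warehouse_beta: 0
Records with product name starting with "C" in warehouse_gamma: 1

Total: 0 + 1 = 1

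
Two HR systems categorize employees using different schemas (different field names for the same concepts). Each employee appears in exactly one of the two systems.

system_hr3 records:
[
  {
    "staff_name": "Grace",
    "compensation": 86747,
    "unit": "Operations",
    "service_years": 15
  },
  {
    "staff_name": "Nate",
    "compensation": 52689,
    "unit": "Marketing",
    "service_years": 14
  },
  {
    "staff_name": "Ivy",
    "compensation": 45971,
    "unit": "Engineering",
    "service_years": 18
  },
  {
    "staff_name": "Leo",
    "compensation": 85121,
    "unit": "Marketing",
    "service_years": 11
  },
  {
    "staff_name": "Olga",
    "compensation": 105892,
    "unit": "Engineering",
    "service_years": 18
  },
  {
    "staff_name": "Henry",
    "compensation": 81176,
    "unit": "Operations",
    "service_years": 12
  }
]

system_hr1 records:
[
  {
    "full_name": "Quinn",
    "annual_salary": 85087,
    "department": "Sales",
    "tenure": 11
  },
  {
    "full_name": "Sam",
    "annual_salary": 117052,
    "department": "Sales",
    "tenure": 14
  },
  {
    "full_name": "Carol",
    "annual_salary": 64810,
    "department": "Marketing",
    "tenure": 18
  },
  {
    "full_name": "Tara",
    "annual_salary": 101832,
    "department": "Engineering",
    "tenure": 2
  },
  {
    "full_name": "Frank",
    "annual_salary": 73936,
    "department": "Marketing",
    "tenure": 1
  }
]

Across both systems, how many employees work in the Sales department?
2

Schema mapping: "unit" (system_hr3) = "department" (system_hr1) = department

Sales employees in system_hr3: 0
Sales employees in system_hr1: 2

Total in Sales: 0 + 2 = 2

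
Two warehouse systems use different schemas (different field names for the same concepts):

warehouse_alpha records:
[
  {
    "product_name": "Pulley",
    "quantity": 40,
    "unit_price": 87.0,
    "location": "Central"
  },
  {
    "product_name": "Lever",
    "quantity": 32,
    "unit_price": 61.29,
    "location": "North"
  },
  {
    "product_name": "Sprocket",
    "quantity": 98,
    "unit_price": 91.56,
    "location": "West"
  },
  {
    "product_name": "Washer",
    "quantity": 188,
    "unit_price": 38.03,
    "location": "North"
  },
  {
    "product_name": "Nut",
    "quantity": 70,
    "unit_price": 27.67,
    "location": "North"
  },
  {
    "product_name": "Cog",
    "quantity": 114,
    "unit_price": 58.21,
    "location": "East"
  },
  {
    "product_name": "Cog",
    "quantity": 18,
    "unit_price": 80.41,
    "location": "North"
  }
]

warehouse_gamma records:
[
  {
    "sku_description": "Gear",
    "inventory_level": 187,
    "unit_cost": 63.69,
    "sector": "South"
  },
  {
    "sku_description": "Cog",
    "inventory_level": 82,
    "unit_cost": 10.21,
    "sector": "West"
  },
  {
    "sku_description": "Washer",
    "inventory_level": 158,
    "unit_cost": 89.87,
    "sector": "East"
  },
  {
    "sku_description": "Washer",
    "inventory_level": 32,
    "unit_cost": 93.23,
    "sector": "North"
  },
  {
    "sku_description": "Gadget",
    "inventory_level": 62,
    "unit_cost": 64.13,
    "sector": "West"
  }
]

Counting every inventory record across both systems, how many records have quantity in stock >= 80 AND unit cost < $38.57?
2

Schema mappings:
- "quantity" (warehouse_alpha) = "inventory_level" (warehouse_gamma) = quantity
- "unit_price" (warehouse_alpha) = "unit_cost" (warehouse_gamma) = unit cost

Records meeting both conditions in warehouse_alpha: 1
Records meeting both conditions in warehouse_gamma: 1

Total: 1 + 1 = 2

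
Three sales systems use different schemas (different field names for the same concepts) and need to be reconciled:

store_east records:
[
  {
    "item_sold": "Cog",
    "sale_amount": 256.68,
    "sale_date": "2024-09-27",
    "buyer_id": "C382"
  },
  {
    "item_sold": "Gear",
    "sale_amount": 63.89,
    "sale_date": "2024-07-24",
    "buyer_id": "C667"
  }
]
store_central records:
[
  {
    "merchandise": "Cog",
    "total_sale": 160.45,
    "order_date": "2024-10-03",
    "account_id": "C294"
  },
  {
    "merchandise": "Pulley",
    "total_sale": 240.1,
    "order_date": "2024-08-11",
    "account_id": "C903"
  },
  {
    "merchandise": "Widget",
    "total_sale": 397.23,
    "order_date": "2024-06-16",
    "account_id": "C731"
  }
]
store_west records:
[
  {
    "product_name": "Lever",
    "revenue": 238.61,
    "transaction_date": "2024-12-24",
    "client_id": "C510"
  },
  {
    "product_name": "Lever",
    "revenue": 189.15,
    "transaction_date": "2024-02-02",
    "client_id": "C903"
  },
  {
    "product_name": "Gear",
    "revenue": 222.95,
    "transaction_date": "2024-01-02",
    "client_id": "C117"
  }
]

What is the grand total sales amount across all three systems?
1769.06

Schema reconciliation - all amount fields map to sale amount:

store_east (sale_amount): 320.57
store_central (total_sale): 797.78
store_west (revenue): 650.71

Grand total: 1769.06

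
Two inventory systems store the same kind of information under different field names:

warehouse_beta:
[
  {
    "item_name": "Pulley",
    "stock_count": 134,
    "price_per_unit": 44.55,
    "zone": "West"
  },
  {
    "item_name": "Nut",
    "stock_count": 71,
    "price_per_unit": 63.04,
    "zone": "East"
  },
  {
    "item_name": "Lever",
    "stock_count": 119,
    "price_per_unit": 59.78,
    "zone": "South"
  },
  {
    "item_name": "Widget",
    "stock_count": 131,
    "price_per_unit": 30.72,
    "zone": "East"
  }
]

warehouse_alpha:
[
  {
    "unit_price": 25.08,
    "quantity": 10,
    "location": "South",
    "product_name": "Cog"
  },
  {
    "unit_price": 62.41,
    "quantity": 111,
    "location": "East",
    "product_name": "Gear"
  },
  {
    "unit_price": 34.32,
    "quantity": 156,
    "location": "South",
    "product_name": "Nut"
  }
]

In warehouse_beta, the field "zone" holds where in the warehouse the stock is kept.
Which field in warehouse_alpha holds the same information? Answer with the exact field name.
location

In warehouse_beta, "zone" holds where in the warehouse the stock is kept.
The fields in warehouse_alpha are: "unit_price", "quantity", "location", "product_name".
"location" is the match: the name refers to the same concept and its values are area labels (e.g. 'East', 'South').
The other fields ("unit_price", "quantity", "product_name") hold different kinds of data.

So "zone" in warehouse_beta corresponds to "location" in warehouse_alpha.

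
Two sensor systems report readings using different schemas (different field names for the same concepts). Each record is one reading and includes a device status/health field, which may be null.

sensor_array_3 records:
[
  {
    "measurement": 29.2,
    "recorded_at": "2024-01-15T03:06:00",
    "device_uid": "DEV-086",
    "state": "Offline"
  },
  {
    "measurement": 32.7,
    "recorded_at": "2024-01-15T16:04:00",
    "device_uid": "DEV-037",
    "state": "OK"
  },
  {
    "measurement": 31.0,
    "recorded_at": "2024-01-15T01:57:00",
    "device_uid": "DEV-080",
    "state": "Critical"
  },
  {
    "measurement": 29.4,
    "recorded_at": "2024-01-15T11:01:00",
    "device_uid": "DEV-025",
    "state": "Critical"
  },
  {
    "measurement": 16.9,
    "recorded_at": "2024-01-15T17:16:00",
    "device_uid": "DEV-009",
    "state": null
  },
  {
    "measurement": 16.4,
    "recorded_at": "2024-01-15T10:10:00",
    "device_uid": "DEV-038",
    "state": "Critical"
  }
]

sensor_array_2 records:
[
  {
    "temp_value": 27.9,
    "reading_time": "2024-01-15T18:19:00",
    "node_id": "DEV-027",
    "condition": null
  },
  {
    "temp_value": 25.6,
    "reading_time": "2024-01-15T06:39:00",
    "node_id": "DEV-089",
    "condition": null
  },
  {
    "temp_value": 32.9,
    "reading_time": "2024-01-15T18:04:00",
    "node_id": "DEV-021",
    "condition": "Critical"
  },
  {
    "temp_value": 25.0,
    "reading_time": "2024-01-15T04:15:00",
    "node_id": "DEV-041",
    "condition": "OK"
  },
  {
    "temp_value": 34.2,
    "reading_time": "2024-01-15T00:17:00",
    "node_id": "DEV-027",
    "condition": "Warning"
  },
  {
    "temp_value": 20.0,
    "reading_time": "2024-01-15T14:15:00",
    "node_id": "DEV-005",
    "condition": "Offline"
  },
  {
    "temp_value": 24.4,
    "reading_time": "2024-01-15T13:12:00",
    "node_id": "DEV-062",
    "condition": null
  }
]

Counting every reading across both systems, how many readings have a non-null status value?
9

Schema mapping: "state" (sensor_array_3) = "condition" (sensor_array_2) = status

Non-null in sensor_array_3: 5
Non-null in sensor_array_2: 4

Total non-null: 5 + 4 = 9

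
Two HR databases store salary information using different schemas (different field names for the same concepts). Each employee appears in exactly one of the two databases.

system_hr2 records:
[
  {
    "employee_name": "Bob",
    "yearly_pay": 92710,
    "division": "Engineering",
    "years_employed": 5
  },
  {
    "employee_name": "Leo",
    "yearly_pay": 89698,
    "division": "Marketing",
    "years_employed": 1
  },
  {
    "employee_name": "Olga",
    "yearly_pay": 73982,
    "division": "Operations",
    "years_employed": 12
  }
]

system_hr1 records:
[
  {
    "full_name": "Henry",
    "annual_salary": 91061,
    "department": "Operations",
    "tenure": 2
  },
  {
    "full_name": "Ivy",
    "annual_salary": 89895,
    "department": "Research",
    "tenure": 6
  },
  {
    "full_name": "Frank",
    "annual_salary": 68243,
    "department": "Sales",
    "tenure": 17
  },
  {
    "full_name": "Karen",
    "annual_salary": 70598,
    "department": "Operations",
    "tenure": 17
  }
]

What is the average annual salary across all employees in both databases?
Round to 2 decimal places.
82312.43

Schema mapping: "yearly_pay" (system_hr2) = "annual_salary" (system_hr1) = annual salary

All salaries: [92710, 89698, 73982, 91061, 89895, 68243, 70598]
Sum: 576187
Count: 7
Average: 576187 / 7 = 82312.43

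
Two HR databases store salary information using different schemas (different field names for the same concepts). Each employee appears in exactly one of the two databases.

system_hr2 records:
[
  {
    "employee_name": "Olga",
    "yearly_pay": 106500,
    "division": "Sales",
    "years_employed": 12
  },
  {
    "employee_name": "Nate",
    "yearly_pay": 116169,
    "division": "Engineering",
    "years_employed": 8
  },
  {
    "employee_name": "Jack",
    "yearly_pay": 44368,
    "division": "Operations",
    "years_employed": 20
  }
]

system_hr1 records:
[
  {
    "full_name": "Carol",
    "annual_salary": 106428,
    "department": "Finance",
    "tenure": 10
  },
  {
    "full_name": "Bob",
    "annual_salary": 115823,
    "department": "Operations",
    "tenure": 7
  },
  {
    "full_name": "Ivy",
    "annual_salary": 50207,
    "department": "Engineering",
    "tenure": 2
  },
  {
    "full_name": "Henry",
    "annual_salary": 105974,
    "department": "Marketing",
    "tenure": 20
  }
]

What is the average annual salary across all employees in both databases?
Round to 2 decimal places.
92209.86

Schema mapping: "yearly_pay" (system_hr2) = "annual_salary" (system_hr1) = annual salary

All salaries: [106500, 116169, 44368, 106428, 115823, 50207, 105974]
Sum: 645469
Count: 7
Average: 645469 / 7 = 92209.86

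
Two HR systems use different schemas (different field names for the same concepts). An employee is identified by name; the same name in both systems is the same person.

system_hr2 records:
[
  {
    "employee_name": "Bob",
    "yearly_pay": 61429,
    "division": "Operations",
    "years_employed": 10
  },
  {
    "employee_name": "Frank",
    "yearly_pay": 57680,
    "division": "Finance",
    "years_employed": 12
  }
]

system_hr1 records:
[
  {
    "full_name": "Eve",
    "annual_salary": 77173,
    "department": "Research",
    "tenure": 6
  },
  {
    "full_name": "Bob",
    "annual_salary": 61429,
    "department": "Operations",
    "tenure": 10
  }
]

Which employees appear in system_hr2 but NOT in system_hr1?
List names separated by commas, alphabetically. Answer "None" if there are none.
Frank

Schema mapping: "employee_name" (system_hr2) = "full_name" (system_hr1) = employee name

Names in system_hr2: ['Bob', 'Frank']
Names in system_hr1: ['Bob', 'Eve']

In system_hr2 but not system_hr1: ['Frank']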